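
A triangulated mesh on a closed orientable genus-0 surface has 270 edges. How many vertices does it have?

92

χ = 2 − 2·0 = 2, and every face is a triangle so 3F = 2E.
F = 2E/3 = 180. Then V = 2 + E − F = 2 + 270 − 180 = 92.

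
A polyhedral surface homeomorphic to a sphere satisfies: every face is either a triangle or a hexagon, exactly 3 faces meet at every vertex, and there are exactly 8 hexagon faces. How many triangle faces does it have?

Let x be the number of triangles; then F = 8 + x.
Edge–face incidences: 2E = 6·8 + 3·x = 48 + 3x.
Every vertex has degree 3, so 3V = 2E.
Euler: V − E + F = 2 ⇒ (2E)/3 − E + (8 + x) = 2.
Multiply by 6: 2·(2E) − 3·(2E) + 6·(8 + x) = 12, i.e. 48 + 6x − (48 + 3x) = 12.
Collecting terms: 3x = 12, so x = 4.
Then 2E = 48 + 3·4 = 60, so E = 30, V = 2E/3 = 20, F = 8 + 4 = 12.

4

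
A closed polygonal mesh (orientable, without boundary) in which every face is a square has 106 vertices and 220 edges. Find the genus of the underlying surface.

Every face is a square and each edge borders two faces, so 4F = 2·220, giving F = 110.
χ = V − E + F = 106 − 220 + 110 = -4.
For a closed orientable surface χ = 2 − 2g, so g = (2 − (-4))/2 = 3.

3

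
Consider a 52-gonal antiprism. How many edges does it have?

An antiprism on an n-gon has two n-gon caps and 2n triangles: V = 2·52 = 104, E = 4·52 = 208, F = 2·52 + 2 = 106.

208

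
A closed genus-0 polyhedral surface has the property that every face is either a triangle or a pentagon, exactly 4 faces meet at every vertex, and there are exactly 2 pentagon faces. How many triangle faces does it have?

Let x be the number of triangles; then F = 2 + x.
Edge–face incidences: 2E = 5·2 + 3·x = 10 + 3x.
Every vertex has degree 4, so 4V = 2E.
Euler: V − E + F = 2 ⇒ (2E)/4 − E + (2 + x) = 2.
Multiply by 8: 2·(2E) − 4·(2E) + 8·(2 + x) = 16, i.e. 16 + 8x − 2·(10 + 3x) = 16.
Collecting terms: 2x − 4 = 16, so 2x = 20, so x = 10.
Then 2E = 10 + 3·10 = 40, so E = 20, V = 2E/4 = 10, F = 2 + 10 = 12.

10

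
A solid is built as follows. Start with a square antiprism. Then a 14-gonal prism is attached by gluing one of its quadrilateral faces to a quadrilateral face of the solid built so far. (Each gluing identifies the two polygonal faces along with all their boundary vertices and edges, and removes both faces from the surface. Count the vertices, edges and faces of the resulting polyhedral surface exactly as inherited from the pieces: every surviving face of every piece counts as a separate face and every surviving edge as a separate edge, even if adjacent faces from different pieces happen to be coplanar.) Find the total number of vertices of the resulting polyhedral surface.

32

A square antiprism: V=8, E=16, F=10.
Attach a 14-gonal prism (V=28, E=42, F=16) along a 4-gon: merge 4 vertices and 4 edges, delete both glued faces → V=32, E=54, F=24.
Check: V − E + F = 32 − 54 + 24 = 2.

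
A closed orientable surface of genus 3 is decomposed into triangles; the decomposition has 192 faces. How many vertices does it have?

92

χ = 2 − 2·3 = -4, and every face is a triangle so 3F = 2E.
E = 3·192/2 = 288. Then V = -4 + E − F = -4 + 288 − 192 = 92.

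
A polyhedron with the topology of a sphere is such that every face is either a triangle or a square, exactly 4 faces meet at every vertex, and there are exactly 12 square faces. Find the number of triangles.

8

Let x be the number of triangles; then F = 12 + x.
Edge–face incidences: 2E = 4·12 + 3·x = 48 + 3x.
Every vertex has degree 4, so 4V = 2E.
Euler: V − E + F = 2 ⇒ (2E)/4 − E + (12 + x) = 2.
Multiply by 8: 2·(2E) − 4·(2E) + 8·(12 + x) = 16, i.e. 96 + 8x − 2·(48 + 3x) = 16.
Collecting terms: 2x = 16, so x = 8.
Then 2E = 48 + 3·8 = 72, so E = 36, V = 2E/4 = 18, F = 12 + 8 = 20.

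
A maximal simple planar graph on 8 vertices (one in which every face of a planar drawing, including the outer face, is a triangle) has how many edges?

In a plane triangulation 3F = 2E and V − E + F = 2, so E = 3V − 6 = 3·8 − 6 = 18.

18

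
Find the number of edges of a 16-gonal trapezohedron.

The n-trapezohedron (dual of the n-antiprism) has V = 2·16 + 2 = 34, E = 4·16 = 64, F = 2·16 = 32.

64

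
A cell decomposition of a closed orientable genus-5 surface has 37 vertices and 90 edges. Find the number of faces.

45

For a closed orientable surface of genus 5, χ = 2 − 2·5 = -8.
F = -8 − V + E = -8 − 37 + 90 = 45.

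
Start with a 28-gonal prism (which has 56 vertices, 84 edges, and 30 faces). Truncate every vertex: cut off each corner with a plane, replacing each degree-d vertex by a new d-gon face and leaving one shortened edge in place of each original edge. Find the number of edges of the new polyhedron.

252

Truncation replaces each original edge-end by a new vertex, so V′ = 2E = 168.
Each original edge survives, and each old vertex of degree d contributes d new edges; summing degrees gives Σd = 2E, so E′ = E + 2E = 3E = 252.
Each original face survives and each original vertex becomes one new face: F′ = F + V = 86.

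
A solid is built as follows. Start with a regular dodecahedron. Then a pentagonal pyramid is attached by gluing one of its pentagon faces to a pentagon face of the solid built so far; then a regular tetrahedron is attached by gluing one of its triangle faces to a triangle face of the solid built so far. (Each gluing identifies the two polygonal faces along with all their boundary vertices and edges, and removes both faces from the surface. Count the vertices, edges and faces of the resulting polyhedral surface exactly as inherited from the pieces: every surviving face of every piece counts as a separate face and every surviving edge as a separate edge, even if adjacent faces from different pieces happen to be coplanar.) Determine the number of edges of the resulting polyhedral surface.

38

A regular dodecahedron: V=20, E=30, F=12.
Attach a pentagonal pyramid (V=6, E=10, F=6) along a 5-gon: merge 5 vertices and 5 edges, delete both glued faces → V=21, E=35, F=16.
Attach a regular tetrahedron (V=4, E=6, F=4) along a 3-gon: merge 3 vertices and 3 edges, delete both glued faces → V=22, E=38, F=18.
Check: V − E + F = 22 − 38 + 18 = 2.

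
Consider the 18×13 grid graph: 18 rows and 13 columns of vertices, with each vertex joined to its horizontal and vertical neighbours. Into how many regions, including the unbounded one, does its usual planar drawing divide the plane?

The grid has V = 18·13 = 234 vertices and E = 18·12 + 13·17 = 437 edges.
F = 2 − V + E = 2 − 234 + 437 = 205.

205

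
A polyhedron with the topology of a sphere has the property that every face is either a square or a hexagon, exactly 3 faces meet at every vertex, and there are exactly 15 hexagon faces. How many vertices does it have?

Let x be the number of squares; then F = 15 + x.
Edge–face incidences: 2E = 6·15 + 4·x = 90 + 4x.
Every vertex has degree 3, so 3V = 2E.
Euler: V − E + F = 2 ⇒ (2E)/3 − E + (15 + x) = 2.
Multiply by 6: 2·(2E) − 3·(2E) + 6·(15 + x) = 12, i.e. 90 + 6x − (90 + 4x) = 12.
Collecting terms: 2x = 12, so x = 6.
Then 2E = 90 + 4·6 = 114, so E = 57, V = 2E/3 = 38, F = 15 + 6 = 21.

38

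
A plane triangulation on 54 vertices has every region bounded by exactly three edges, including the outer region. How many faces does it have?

In a plane triangulation 3F = 2E and V − E + F = 2, so F = 2V − 4 = 2·54 − 4 = 104.

104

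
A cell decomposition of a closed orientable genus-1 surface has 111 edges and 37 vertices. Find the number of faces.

For a closed orientable surface of genus 1, χ = 2 − 2·1 = 0.
F = 0 − V + E = 0 − 37 + 111 = 74.

74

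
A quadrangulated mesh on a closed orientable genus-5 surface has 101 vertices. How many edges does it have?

χ = 2 − 2·5 = -8, and every face is a square so 4F = 2E.
V − E + F = -8 with E = 4F/2 gives 101 − (4/2 − 1)·F = -8, so F = 109 and E = 218.

218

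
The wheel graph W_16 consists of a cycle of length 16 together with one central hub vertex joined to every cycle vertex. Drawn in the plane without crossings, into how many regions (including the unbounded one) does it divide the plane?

17

W_16 has V = 16 + 1 = 17 vertices and E = 2·16 = 32 edges.
By Euler's formula F = 2 − V + E = 2 − 17 + 32 = 17.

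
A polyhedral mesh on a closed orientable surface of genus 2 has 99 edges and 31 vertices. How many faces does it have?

66

For a closed orientable surface of genus 2, χ = 2 − 2·2 = -2.
F = -2 − V + E = -2 − 31 + 99 = 66.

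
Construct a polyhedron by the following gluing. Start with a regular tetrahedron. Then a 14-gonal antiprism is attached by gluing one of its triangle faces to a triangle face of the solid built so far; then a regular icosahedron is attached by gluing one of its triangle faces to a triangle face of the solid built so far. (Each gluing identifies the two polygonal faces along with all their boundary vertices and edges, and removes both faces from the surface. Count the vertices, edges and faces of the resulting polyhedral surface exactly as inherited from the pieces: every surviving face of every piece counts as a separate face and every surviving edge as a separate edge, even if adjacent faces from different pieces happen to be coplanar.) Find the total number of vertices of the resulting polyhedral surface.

38

A regular tetrahedron: V=4, E=6, F=4.
Attach a 14-gonal antiprism (V=28, E=56, F=30) along a 3-gon: merge 3 vertices and 3 edges, delete both glued faces → V=29, E=59, F=32.
Attach a regular icosahedron (V=12, E=30, F=20) along a 3-gon: merge 3 vertices and 3 edges, delete both glued faces → V=38, E=86, F=50.
Check: V − E + F = 38 − 86 + 50 = 2.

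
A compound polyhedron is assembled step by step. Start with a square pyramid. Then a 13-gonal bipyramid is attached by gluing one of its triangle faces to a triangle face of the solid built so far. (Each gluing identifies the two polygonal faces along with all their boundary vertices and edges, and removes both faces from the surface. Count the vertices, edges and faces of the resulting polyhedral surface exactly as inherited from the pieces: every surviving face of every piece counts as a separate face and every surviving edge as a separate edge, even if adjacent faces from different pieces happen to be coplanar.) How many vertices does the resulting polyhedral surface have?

A square pyramid: V=5, E=8, F=5.
Attach a 13-gonal bipyramid (V=15, E=39, F=26) along a 3-gon: merge 3 vertices and 3 edges, delete both glued faces → V=17, E=44, F=29.
Check: V − E + F = 17 − 44 + 29 = 2.

17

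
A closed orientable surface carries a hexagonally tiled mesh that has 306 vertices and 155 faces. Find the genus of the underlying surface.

Every face is a hexagon, so 2E = 6·155 = 930, giving E = 465.
χ = V − E + F = 306 − 465 + 155 = -4.
For a closed orientable surface χ = 2 − 2g, so g = (2 − (-4))/2 = 3.

3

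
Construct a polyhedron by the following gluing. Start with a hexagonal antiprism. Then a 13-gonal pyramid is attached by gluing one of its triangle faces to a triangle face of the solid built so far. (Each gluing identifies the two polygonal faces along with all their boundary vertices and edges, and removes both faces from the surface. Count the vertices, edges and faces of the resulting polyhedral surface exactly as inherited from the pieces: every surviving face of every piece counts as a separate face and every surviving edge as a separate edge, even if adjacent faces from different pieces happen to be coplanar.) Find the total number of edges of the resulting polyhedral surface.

47

A hexagonal antiprism: V=12, E=24, F=14.
Attach a 13-gonal pyramid (V=14, E=26, F=14) along a 3-gon: merge 3 vertices and 3 edges, delete both glued faces → V=23, E=47, F=26.
Check: V − E + F = 23 − 47 + 26 = 2.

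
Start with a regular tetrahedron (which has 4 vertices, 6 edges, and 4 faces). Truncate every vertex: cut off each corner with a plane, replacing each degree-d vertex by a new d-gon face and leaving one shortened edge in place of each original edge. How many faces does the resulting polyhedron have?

Truncation replaces each original edge-end by a new vertex, so V′ = 2E = 12.
Each original edge survives, and each old vertex of degree d contributes d new edges; summing degrees gives Σd = 2E, so E′ = E + 2E = 3E = 18.
Each original face survives and each original vertex becomes one new face: F′ = F + V = 8.

8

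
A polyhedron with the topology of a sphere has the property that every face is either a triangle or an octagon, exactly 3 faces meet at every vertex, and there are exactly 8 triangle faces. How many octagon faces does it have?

Let x be the number of octagons; then F = 8 + x.
Edge–face incidences: 2E = 3·8 + 8·x = 24 + 8x.
Every vertex has degree 3, so 3V = 2E.
Euler: V − E + F = 2 ⇒ (2E)/3 − E + (8 + x) = 2.
Multiply by 6: 2·(2E) − 3·(2E) + 6·(8 + x) = 12, i.e. 48 + 6x − (24 + 8x) = 12.
Collecting terms: −2x + 24 = 12, so −2x = −12, so x = 6.
Then 2E = 24 + 8·6 = 72, so E = 36, V = 2E/3 = 24, F = 8 + 6 = 14.

6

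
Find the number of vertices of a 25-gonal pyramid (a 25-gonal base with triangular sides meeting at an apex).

A pyramid on an n-gon base has one n-gon and n triangles: V = 25 + 1 = 26, E = 2·25 = 50, F = 25 + 1 = 26.
Check: V − E + F = 26 − 50 + 26 = 2.

26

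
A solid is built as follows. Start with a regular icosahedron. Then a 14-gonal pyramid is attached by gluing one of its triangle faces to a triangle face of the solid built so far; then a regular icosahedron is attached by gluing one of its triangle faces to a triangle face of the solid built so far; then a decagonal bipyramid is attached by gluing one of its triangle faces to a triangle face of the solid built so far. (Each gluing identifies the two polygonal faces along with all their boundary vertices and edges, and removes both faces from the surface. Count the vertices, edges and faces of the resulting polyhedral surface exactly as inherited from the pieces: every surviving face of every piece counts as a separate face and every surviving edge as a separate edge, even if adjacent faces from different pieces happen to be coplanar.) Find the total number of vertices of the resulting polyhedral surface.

A regular icosahedron: V=12, E=30, F=20.
Attach a 14-gonal pyramid (V=15, E=28, F=15) along a 3-gon: merge 3 vertices and 3 edges, delete both glued faces → V=24, E=55, F=33.
Attach a regular icosahedron (V=12, E=30, F=20) along a 3-gon: merge 3 vertices and 3 edges, delete both glued faces → V=33, E=82, F=51.
Attach a decagonal bipyramid (V=12, E=30, F=20) along a 3-gon: merge 3 vertices and 3 edges, delete both glued faces → V=42, E=109, F=69.
Check: V − E + F = 42 − 109 + 69 = 2.

42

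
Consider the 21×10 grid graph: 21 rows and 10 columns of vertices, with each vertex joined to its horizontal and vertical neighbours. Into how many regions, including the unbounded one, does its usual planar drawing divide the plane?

181

The grid has V = 21·10 = 210 vertices and E = 21·9 + 10·20 = 389 edges.
F = 2 − V + E = 2 − 210 + 389 = 181.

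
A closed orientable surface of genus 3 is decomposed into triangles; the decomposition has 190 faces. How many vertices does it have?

91

χ = 2 − 2·3 = -4, and every face is a triangle so 3F = 2E.
E = 3·190/2 = 285. Then V = -4 + E − F = -4 + 285 − 190 = 91.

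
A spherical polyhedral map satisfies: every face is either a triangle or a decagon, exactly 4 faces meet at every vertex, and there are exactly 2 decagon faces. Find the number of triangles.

Let x be the number of triangles; then F = 2 + x.
Edge–face incidences: 2E = 10·2 + 3·x = 20 + 3x.
Every vertex has degree 4, so 4V = 2E.
Euler: V − E + F = 2 ⇒ (2E)/4 − E + (2 + x) = 2.
Multiply by 8: 2·(2E) − 4·(2E) + 8·(2 + x) = 16, i.e. 16 + 8x − 2·(20 + 3x) = 16.
Collecting terms: 2x − 24 = 16, so 2x = 40, so x = 20.
Then 2E = 20 + 3·20 = 80, so E = 40, V = 2E/4 = 20, F = 2 + 20 = 22.

20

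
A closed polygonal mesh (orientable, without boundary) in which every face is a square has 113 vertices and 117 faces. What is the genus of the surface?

Every face is a square, so 2E = 4·117 = 468, giving E = 234.
χ = V − E + F = 113 − 234 + 117 = -4.
For a closed orientable surface χ = 2 − 2g, so g = (2 − (-4))/2 = 3.

3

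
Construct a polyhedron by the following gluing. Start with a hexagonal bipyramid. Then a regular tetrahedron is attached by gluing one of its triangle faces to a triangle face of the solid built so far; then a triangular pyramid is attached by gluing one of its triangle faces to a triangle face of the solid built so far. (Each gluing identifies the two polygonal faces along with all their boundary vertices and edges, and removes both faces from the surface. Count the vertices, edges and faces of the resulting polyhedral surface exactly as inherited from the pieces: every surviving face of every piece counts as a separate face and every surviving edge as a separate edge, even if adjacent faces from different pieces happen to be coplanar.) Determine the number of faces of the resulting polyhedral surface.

16

A hexagonal bipyramid: V=8, E=18, F=12.
Attach a regular tetrahedron (V=4, E=6, F=4) along a 3-gon: merge 3 vertices and 3 edges, delete both glued faces → V=9, E=21, F=14.
Attach a triangular pyramid (V=4, E=6, F=4) along a 3-gon: merge 3 vertices and 3 edges, delete both glued faces → V=10, E=24, F=16.
Check: V − E + F = 10 − 24 + 16 = 2.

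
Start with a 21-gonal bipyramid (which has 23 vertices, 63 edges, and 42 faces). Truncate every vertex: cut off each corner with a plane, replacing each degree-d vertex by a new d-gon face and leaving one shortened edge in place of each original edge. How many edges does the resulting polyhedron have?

189

Truncation replaces each original edge-end by a new vertex, so V′ = 2E = 126.
Each original edge survives, and each old vertex of degree d contributes d new edges; summing degrees gives Σd = 2E, so E′ = E + 2E = 3E = 189.
Each original face survives and each original vertex becomes one new face: F′ = F + V = 65.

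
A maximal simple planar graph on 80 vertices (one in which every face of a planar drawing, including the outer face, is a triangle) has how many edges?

234

In a plane triangulation 3F = 2E and V − E + F = 2, so E = 3V − 6 = 3·80 − 6 = 234.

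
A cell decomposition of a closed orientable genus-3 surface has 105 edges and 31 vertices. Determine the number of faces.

For a closed orientable surface of genus 3, χ = 2 − 2·3 = -4.
F = -4 − V + E = -4 − 31 + 105 = 70.

70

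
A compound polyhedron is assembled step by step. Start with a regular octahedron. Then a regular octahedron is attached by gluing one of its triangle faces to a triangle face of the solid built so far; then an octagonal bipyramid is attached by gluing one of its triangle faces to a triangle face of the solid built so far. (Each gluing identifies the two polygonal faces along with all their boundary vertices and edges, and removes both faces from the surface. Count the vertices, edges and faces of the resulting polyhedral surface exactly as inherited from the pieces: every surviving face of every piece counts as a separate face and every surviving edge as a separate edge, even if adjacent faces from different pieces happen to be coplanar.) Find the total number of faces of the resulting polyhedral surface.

28

A regular octahedron: V=6, E=12, F=8.
Attach a regular octahedron (V=6, E=12, F=8) along a 3-gon: merge 3 vertices and 3 edges, delete both glued faces → V=9, E=21, F=14.
Attach an octagonal bipyramid (V=10, E=24, F=16) along a 3-gon: merge 3 vertices and 3 edges, delete both glued faces → V=16, E=42, F=28.
Check: V − E + F = 16 − 42 + 28 = 2.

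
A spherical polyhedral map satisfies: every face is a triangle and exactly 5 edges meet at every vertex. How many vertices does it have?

12

Each face has 3 edges and each edge borders two faces, so 2E = 3F.
Each vertex has degree 5, so 5V = 2E and hence V = 3F/5.
Euler: V − E + F = 2 ⇒ (3F/5) − (3F/2) + F = 2.
Multiply by 10: (6 − 15 + 10)F = 20, i.e. 1F = 20.
So F = 20, E = 3·20/2 = 30, V = 3·20/5 = 12.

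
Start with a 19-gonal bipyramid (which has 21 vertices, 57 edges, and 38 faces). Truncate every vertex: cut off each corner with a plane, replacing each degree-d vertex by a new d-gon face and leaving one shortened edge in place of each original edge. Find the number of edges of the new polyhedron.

Truncation replaces each original edge-end by a new vertex, so V′ = 2E = 114.
Each original edge survives, and each old vertex of degree d contributes d new edges; summing degrees gives Σd = 2E, so E′ = E + 2E = 3E = 171.
Each original face survives and each original vertex becomes one new face: F′ = F + V = 59.

171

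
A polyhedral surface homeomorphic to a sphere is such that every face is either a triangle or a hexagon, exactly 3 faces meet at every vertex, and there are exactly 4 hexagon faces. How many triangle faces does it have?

Let x be the number of triangles; then F = 4 + x.
Edge–face incidences: 2E = 6·4 + 3·x = 24 + 3x.
Every vertex has degree 3, so 3V = 2E.
Euler: V − E + F = 2 ⇒ (2E)/3 − E + (4 + x) = 2.
Multiply by 6: 2·(2E) − 3·(2E) + 6·(4 + x) = 12, i.e. 24 + 6x − (24 + 3x) = 12.
Collecting terms: 3x = 12, so x = 4.
Then 2E = 24 + 3·4 = 36, so E = 18, V = 2E/3 = 12, F = 4 + 4 = 8.

4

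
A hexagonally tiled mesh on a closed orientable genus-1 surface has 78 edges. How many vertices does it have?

χ = 2 − 2·1 = 0, and every face is a hexagon so 6F = 2E.
F = 2E/6 = 26. Then V = 0 + E − F = 0 + 78 − 26 = 52.

52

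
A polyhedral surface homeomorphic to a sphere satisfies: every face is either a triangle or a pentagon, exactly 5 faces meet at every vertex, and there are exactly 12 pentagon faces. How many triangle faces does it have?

Let x be the number of triangles; then F = 12 + x.
Edge–face incidences: 2E = 5·12 + 3·x = 60 + 3x.
Every vertex has degree 5, so 5V = 2E.
Euler: V − E + F = 2 ⇒ (2E)/5 − E + (12 + x) = 2.
Multiply by 10: 2·(2E) − 5·(2E) + 10·(12 + x) = 20, i.e. 120 + 10x − 3·(60 + 3x) = 20.
Collecting terms: x − 60 = 20, so x = 80.
Then 2E = 60 + 3·80 = 300, so E = 150, V = 2E/5 = 60, F = 12 + 80 = 92.

80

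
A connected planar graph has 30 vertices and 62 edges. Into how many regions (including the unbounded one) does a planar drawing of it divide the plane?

Euler's formula for a connected plane graph: V − E + F = 2, so F = 2 − 30 + 62 = 34.

34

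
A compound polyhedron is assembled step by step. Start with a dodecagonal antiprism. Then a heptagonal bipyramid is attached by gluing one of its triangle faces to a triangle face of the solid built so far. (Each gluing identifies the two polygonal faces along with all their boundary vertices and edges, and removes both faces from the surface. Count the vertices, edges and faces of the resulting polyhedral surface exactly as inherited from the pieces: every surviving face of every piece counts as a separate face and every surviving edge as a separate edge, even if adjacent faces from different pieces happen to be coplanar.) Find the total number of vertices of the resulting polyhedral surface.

A dodecagonal antiprism: V=24, E=48, F=26.
Attach a heptagonal bipyramid (V=9, E=21, F=14) along a 3-gon: merge 3 vertices and 3 edges, delete both glued faces → V=30, E=66, F=38.
Check: V − E + F = 30 − 66 + 38 = 2.

30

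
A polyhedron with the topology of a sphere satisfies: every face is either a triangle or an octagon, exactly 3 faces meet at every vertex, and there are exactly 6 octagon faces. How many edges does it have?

36

Let x be the number of triangles; then F = 6 + x.
Edge–face incidences: 2E = 8·6 + 3·x = 48 + 3x.
Every vertex has degree 3, so 3V = 2E.
Euler: V − E + F = 2 ⇒ (2E)/3 − E + (6 + x) = 2.
Multiply by 6: 2·(2E) − 3·(2E) + 6·(6 + x) = 12, i.e. 36 + 6x − (48 + 3x) = 12.
Collecting terms: 3x − 12 = 12, so 3x = 24, so x = 8.
Then 2E = 48 + 3·8 = 72, so E = 36, V = 2E/3 = 24, F = 6 + 8 = 14.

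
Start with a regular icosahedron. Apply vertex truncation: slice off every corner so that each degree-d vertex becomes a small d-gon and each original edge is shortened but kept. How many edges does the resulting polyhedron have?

90

The base solid has V = 12, E = 30, F = 20.
Truncation replaces each original edge-end by a new vertex, so V′ = 2E = 60.
Each original edge survives, and each old vertex of degree d contributes d new edges; summing degrees gives Σd = 2E, so E′ = E + 2E = 3E = 90.
Each original face survives and each original vertex becomes one new face: F′ = F + V = 32.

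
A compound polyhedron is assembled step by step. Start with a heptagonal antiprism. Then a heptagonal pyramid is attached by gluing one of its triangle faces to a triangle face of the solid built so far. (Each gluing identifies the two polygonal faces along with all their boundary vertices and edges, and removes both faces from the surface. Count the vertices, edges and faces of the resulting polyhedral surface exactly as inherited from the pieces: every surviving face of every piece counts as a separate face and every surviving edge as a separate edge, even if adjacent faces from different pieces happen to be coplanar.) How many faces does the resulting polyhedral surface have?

A heptagonal antiprism: V=14, E=28, F=16.
Attach a heptagonal pyramid (V=8, E=14, F=8) along a 3-gon: merge 3 vertices and 3 edges, delete both glued faces → V=19, E=39, F=22.
Check: V − E + F = 19 − 39 + 22 = 2.

22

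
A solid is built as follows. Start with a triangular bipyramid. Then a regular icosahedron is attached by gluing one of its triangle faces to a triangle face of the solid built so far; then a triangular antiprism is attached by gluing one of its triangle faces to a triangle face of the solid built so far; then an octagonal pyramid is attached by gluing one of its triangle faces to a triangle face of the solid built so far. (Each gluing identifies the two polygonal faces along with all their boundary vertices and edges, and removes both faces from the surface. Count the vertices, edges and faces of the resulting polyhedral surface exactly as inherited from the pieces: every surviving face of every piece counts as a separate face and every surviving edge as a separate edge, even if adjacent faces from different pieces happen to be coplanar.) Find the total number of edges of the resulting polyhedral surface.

58

A triangular bipyramid: V=5, E=9, F=6.
Attach a regular icosahedron (V=12, E=30, F=20) along a 3-gon: merge 3 vertices and 3 edges, delete both glued faces → V=14, E=36, F=24.
Attach a triangular antiprism (V=6, E=12, F=8) along a 3-gon: merge 3 vertices and 3 edges, delete both glued faces → V=17, E=45, F=30.
Attach an octagonal pyramid (V=9, E=16, F=9) along a 3-gon: merge 3 vertices and 3 edges, delete both glued faces → V=23, E=58, F=37.
Check: V − E + F = 23 − 58 + 37 = 2.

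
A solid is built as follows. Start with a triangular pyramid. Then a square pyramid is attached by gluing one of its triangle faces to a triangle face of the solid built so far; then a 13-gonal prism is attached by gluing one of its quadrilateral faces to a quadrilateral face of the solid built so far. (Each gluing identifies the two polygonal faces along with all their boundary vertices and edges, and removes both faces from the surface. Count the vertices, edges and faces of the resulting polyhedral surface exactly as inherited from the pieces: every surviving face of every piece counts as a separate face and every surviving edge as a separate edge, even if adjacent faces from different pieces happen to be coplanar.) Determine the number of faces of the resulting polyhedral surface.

A triangular pyramid: V=4, E=6, F=4.
Attach a square pyramid (V=5, E=8, F=5) along a 3-gon: merge 3 vertices and 3 edges, delete both glued faces → V=6, E=11, F=7.
Attach a 13-gonal prism (V=26, E=39, F=15) along a 4-gon: merge 4 vertices and 4 edges, delete both glued faces → V=28, E=46, F=20.
Check: V − E + F = 28 − 46 + 20 = 2.

20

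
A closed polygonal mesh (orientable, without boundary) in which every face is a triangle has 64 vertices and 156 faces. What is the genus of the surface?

8

Every face is a triangle, so 2E = 3·156 = 468, giving E = 234.
χ = V − E + F = 64 − 234 + 156 = -14.
For a closed orientable surface χ = 2 − 2g, so g = (2 − (-14))/2 = 8.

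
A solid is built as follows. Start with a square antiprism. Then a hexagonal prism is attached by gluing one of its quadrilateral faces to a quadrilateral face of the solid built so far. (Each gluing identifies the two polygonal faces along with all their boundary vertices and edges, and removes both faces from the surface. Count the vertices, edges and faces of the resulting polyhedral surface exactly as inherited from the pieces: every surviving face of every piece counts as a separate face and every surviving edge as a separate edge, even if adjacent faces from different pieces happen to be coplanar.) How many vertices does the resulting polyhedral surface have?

16

A square antiprism: V=8, E=16, F=10.
Attach a hexagonal prism (V=12, E=18, F=8) along a 4-gon: merge 4 vertices and 4 edges, delete both glued faces → V=16, E=30, F=16.
Check: V − E + F = 16 − 30 + 16 = 2.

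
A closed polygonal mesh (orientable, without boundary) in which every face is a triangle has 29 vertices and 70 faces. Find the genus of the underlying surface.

4

Every face is a triangle, so 2E = 3·70 = 210, giving E = 105.
χ = V − E + F = 29 − 105 + 70 = -6.
For a closed orientable surface χ = 2 − 2g, so g = (2 − (-6))/2 = 4.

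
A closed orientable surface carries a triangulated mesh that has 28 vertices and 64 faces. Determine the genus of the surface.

3

Every face is a triangle, so 2E = 3·64 = 192, giving E = 96.
χ = V − E + F = 28 − 96 + 64 = -4.
For a closed orientable surface χ = 2 − 2g, so g = (2 − (-4))/2 = 3.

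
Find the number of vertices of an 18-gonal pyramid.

A pyramid on an n-gon base has one n-gon and n triangles: V = 18 + 1 = 19, E = 2·18 = 36, F = 18 + 1 = 19.

19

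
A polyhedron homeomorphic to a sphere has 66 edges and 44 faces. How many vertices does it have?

24

Here V − E + F = 2.
V = 2 + E − F = 2 + 66 − 44 = 24.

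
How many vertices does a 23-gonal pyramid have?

A pyramid on an n-gon base has one n-gon and n triangles: V = 23 + 1 = 24, E = 2·23 = 46, F = 23 + 1 = 24.
Check: V − E + F = 24 − 46 + 24 = 2.

24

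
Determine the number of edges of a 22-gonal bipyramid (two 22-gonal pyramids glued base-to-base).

66

A bipyramid over an n-gon has 2n triangular faces and n + 2 vertices: V = 22 + 2 = 24, E = 3·22 = 66, F = 2·22 = 44.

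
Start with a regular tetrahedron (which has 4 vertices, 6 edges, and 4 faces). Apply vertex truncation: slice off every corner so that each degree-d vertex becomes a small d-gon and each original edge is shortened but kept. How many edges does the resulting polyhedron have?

18

Truncation replaces each original edge-end by a new vertex, so V′ = 2E = 12.
Each original edge survives, and each old vertex of degree d contributes d new edges; summing degrees gives Σd = 2E, so E′ = E + 2E = 3E = 18.
Each original face survives and each original vertex becomes one new face: F′ = F + V = 8.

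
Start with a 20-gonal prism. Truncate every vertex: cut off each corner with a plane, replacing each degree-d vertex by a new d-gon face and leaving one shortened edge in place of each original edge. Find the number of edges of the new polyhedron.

The base solid has V = 40, E = 60, F = 22.
Truncation replaces each original edge-end by a new vertex, so V′ = 2E = 120.
Each original edge survives, and each old vertex of degree d contributes d new edges; summing degrees gives Σd = 2E, so E′ = E + 2E = 3E = 180.
Each original face survives and each original vertex becomes one new face: F′ = F + V = 62.

180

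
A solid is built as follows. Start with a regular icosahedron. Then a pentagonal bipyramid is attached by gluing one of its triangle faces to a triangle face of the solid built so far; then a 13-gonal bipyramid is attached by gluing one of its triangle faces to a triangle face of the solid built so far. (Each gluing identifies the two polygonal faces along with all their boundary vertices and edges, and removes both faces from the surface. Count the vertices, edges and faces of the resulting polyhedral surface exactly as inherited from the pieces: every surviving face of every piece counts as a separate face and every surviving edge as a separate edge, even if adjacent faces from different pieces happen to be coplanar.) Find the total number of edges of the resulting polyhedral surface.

A regular icosahedron: V=12, E=30, F=20.
Attach a pentagonal bipyramid (V=7, E=15, F=10) along a 3-gon: merge 3 vertices and 3 edges, delete both glued faces → V=16, E=42, F=28.
Attach a 13-gonal bipyramid (V=15, E=39, F=26) along a 3-gon: merge 3 vertices and 3 edges, delete both glued faces → V=28, E=78, F=52.
Check: V − E + F = 28 − 78 + 52 = 2.

78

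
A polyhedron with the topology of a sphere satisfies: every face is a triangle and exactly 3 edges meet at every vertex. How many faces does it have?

Each face has 3 edges and each edge borders two faces, so 2E = 3F.
Each vertex has degree 3, so 3V = 2E and hence V = 3F/3.
Euler: V − E + F = 2 ⇒ (3F/3) − (3F/2) + F = 2.
Multiply by 6: (6 − 9 + 6)F = 12, i.e. 3F = 12.
So F = 4, E = 3·4/2 = 6, V = 3·4/3 = 4.

4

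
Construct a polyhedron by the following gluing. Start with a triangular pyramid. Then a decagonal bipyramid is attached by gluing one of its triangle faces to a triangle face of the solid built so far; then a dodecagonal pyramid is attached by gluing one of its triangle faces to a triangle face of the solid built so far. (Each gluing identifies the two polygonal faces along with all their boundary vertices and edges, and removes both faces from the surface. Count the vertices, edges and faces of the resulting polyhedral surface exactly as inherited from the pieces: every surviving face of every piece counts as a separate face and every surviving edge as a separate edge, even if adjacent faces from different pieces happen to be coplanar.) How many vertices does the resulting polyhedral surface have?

23

A triangular pyramid: V=4, E=6, F=4.
Attach a decagonal bipyramid (V=12, E=30, F=20) along a 3-gon: merge 3 vertices and 3 edges, delete both glued faces → V=13, E=33, F=22.
Attach a dodecagonal pyramid (V=13, E=24, F=13) along a 3-gon: merge 3 vertices and 3 edges, delete both glued faces → V=23, E=54, F=33.
Check: V − E + F = 23 − 54 + 33 = 2.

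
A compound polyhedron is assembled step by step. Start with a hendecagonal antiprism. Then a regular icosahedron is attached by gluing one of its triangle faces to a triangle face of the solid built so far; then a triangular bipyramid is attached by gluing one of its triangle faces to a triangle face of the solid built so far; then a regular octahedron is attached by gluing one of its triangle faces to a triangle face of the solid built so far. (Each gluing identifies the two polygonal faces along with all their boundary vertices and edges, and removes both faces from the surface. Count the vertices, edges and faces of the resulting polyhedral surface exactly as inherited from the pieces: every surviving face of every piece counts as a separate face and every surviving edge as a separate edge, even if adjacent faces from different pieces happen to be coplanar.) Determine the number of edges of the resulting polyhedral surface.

A hendecagonal antiprism: V=22, E=44, F=24.
Attach a regular icosahedron (V=12, E=30, F=20) along a 3-gon: merge 3 vertices and 3 edges, delete both glued faces → V=31, E=71, F=42.
Attach a triangular bipyramid (V=5, E=9, F=6) along a 3-gon: merge 3 vertices and 3 edges, delete both glued faces → V=33, E=77, F=46.
Attach a regular octahedron (V=6, E=12, F=8) along a 3-gon: merge 3 vertices and 3 edges, delete both glued faces → V=36, E=86, F=52.
Check: V − E + F = 36 − 86 + 52 = 2.

86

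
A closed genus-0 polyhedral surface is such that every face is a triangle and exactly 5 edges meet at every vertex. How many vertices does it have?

12

Each face has 3 edges and each edge borders two faces, so 2E = 3F.
Each vertex has degree 5, so 5V = 2E and hence V = 3F/5.
Euler: V − E + F = 2 ⇒ (3F/5) − (3F/2) + F = 2.
Multiply by 10: (6 − 15 + 10)F = 20, i.e. 1F = 20.
So F = 20, E = 3·20/2 = 30, V = 3·20/5 = 12.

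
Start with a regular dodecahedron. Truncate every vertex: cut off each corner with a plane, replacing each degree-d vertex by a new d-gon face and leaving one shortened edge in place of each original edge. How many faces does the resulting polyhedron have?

32

The base solid has V = 20, E = 30, F = 12.
Truncation replaces each original edge-end by a new vertex, so V′ = 2E = 60.
Each original edge survives, and each old vertex of degree d contributes d new edges; summing degrees gives Σd = 2E, so E′ = E + 2E = 3E = 90.
Each original face survives and each original vertex becomes one new face: F′ = F + V = 32.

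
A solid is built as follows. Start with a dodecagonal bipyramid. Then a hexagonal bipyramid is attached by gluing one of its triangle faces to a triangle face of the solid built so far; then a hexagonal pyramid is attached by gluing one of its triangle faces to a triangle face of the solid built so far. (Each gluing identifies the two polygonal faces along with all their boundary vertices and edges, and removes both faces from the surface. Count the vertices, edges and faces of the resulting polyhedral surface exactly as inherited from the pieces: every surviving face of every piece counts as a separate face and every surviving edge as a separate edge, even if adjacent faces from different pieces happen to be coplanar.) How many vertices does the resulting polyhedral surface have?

A dodecagonal bipyramid: V=14, E=36, F=24.
Attach a hexagonal bipyramid (V=8, E=18, F=12) along a 3-gon: merge 3 vertices and 3 edges, delete both glued faces → V=19, E=51, F=34.
Attach a hexagonal pyramid (V=7, E=12, F=7) along a 3-gon: merge 3 vertices and 3 edges, delete both glued faces → V=23, E=60, F=39.
Check: V − E + F = 23 − 60 + 39 = 2.

23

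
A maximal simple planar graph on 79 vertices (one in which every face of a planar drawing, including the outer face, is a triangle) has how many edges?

231

In a plane triangulation 3F = 2E and V − E + F = 2, so E = 3V − 6 = 3·79 − 6 = 231.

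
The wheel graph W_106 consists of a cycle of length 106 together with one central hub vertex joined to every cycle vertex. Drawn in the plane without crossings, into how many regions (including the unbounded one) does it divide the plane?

107

W_106 has V = 106 + 1 = 107 vertices and E = 2·106 = 212 edges.
By Euler's formula F = 2 − V + E = 2 − 107 + 212 = 107.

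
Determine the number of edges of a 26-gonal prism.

A prism on an n-gon has two n-gon bases and n rectangular sides: V = 2·26 = 52, E = 3·26 = 78, F = 26 + 2 = 28.
Check: V − E + F = 52 − 78 + 28 = 2.

78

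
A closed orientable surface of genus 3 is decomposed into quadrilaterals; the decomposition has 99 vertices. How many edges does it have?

χ = 2 − 2·3 = -4, and every face is a square so 4F = 2E.
V − E + F = -4 with E = 4F/2 gives 99 − (4/2 − 1)·F = -4, so F = 103 and E = 206.

206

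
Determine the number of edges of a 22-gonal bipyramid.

66

A bipyramid over an n-gon has 2n triangular faces and n + 2 vertices: V = 22 + 2 = 24, E = 3·22 = 66, F = 2·22 = 44.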